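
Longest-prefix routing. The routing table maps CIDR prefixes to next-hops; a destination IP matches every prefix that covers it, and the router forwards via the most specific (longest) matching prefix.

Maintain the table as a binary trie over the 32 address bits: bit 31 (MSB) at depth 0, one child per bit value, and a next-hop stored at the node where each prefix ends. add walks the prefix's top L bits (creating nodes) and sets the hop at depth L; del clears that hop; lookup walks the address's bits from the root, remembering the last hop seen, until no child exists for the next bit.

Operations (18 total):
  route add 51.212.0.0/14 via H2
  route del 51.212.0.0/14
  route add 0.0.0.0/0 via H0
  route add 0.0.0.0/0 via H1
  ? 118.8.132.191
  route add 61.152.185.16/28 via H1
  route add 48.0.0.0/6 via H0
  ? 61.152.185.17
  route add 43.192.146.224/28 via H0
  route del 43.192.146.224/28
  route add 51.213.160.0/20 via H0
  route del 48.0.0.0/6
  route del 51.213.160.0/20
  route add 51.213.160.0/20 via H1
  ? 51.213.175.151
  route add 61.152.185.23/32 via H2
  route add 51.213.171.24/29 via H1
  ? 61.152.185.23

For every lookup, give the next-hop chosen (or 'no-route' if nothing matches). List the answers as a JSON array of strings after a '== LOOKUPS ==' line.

Process each operation:
  add 51.212.0.0/14 -> H2 at depth 14
  - 51.212.0.0/14 clear@14
  add 0.0.0.0/0 -> H0 at depth 0
  add 0.0.0.0/0 -> H1 at depth 0
  ? 118.8.132.191  path d0:H1→d1:-  best=H1
  add 61.152.185.16/28 -> H1 at depth 28
  add 48.0.0.0/6 -> H0 at depth 6
  ? 61.152.185.17  path d0:H1→d1:-→d2:-→d3:-→d4:-→d5:-→d6:-→d7:-→d8:-→d9:-→d10:-→d11:-→d12:-→d13:-→d14:-→d15:-→d16:-→d17:-→d18:-→d19:-→d20:-→d21:-→d22:-→d23:-→d24:-→d25:-→d26:-→d27:-→d28:H1  best=H1
  add 43.192.146.224/28 -> H0 at depth 28
  - 43.192.146.224/28 clear@28
  add 51.213.160.0/20 -> H0 at depth 20
  - 48.0.0.0/6 clear@6
  - 51.213.160.0/20 clear@20
  add 51.213.160.0/20 -> H1 at depth 20
  ? 51.213.175.151  path d0:H1→d1:-→d2:-→d3:-→d4:-→d5:-→d6:-→d7:-→d8:-→d9:-→d10:-→d11:-→d12:-→d13:-→d14:-→d15:-→d16:-→d17:-→d18:-→d19:-→d20:H1  best=H1
  add 61.152.185.23/32 -> H2 at depth 32
  add 51.213.171.24/29 -> H1 at depth 29
  ? 61.152.185.23  path d0:H1→d1:-→d2:-→d3:-→d4:-→d5:-→d6:-→d7:-→d8:-→d9:-→d10:-→d11:-→d12:-→d13:-→d14:-→d15:-→d16:-→d17:-→d18:-→d19:-→d20:-→d21:-→d22:-→d23:-→d24:-→d25:-→d26:-→d27:-→d28:H1→d29:-→d30:-→d31:-→d32:H2  best=H2

== LOOKUPS ==
["H1","H1","H1","H2"]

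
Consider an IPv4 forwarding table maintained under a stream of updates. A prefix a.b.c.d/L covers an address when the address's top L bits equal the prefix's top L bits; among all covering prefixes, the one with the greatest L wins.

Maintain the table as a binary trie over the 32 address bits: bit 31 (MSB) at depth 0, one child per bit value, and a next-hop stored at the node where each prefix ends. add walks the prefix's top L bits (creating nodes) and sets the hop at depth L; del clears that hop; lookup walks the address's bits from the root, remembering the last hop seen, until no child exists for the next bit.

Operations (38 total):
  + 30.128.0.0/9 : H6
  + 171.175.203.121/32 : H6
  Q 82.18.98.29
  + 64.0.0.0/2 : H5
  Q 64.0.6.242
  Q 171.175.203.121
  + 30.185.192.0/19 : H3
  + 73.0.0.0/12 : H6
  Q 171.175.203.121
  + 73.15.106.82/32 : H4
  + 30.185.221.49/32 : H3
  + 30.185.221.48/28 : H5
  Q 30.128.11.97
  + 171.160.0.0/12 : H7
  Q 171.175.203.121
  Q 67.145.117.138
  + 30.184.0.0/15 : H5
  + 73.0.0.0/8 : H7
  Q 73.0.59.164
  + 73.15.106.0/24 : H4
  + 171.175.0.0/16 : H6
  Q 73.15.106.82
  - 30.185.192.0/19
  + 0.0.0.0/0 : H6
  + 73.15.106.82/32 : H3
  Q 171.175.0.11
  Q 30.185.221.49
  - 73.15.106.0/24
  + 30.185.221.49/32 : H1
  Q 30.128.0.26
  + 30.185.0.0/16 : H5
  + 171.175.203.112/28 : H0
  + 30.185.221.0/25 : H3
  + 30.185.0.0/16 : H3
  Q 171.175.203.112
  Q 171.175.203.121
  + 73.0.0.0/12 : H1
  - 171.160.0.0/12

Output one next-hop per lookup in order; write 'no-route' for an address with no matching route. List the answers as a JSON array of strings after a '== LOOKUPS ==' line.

Trace:
  + 30.128.0.0/9 (H6) depth=9
  + 171.175.203.121/32 (H6) depth=32
  lookup 82.18.98.29: bits 0 walk d0:-→d1:- -> no-route
  + 64.0.0.0/2 (H5) depth=2
  lookup 64.0.6.242: bits 01 walk d0:-→d1:-→d2:H5 -> H5
  lookup 171.175.203.121: bits 10101011101011111100101101111001 walk d0:-→d1:-→d2:-→d3:-→d4:-→d5:-→d6:-→d7:-→d8:-→d9:-→d10:-→d11:-→d12:-→d13:-→d14:-→d15:-→d16:-→d17:-→d18:-→d19:-→d20:-→d21:-→d22:-→d23:-→d24:-→d25:-→d26:-→d27:-→d28:-→d29:-→d30:-→d31:-→d32:H6 -> H6
  + 30.185.192.0/19 (H3) depth=19
  + 73.0.0.0/12 (H6) depth=12
  lookup 171.175.203.121: bits 10101011101011111100101101111001 walk d0:-→d1:-→d2:-→d3:-→d4:-→d5:-→d6:-→d7:-→d8:-→d9:-→d10:-→d11:-→d12:-→d13:-→d14:-→d15:-→d16:-→d17:-→d18:-→d19:-→d20:-→d21:-→d22:-→d23:-→d24:-→d25:-→d26:-→d27:-→d28:-→d29:-→d30:-→d31:-→d32:H6 -> H6
  + 73.15.106.82/32 (H4) depth=32
  + 30.185.221.49/32 (H3) depth=32
  + 30.185.221.48/28 (H5) depth=28
  lookup 30.128.11.97: bits 0001111010 walk d0:-→d1:-→d2:-→d3:-→d4:-→d5:-→d6:-→d7:-→d8:-→d9:H6→d10:- -> H6
  + 171.160.0.0/12 (H7) depth=12
  lookup 171.175.203.121: bits 10101011101011111100101101111001 walk d0:-→d1:-→d2:-→d3:-→d4:-→d5:-→d6:-→d7:-→d8:-→d9:-→d10:-→d11:-→d12:H7→d13:-→d14:-→d15:-→d16:-→d17:-→d18:-→d19:-→d20:-→d21:-→d22:-→d23:-→d24:-→d25:-→d26:-→d27:-→d28:-→d29:-→d30:-→d31:-→d32:H6 -> H6
  lookup 67.145.117.138: bits 0100 walk d0:-→d1:-→d2:H5→d3:-→d4:- -> H5
  + 30.184.0.0/15 (H5) depth=15
  + 73.0.0.0/8 (H7) depth=8
  lookup 73.0.59.164: bits 010010010000 walk d0:-→d1:-→d2:H5→d3:-→d4:-→d5:-→d6:-→d7:-→d8:H7→d9:-→d10:-→d11:-→d12:H6 -> H6
  + 73.15.106.0/24 (H4) depth=24
  + 171.175.0.0/16 (H6) depth=16
  lookup 73.15.106.82: bits 01001001000011110110101001010010 walk d0:-→d1:-→d2:H5→d3:-→d4:-→d5:-→d6:-→d7:-→d8:H7→d9:-→d10:-→d11:-→d12:H6→d13:-→d14:-→d15:-→d16:-→d17:-→d18:-→d19:-→d20:-→d21:-→d22:-→d23:-→d24:H4→d25:-→d26:-→d27:-→d28:-→d29:-→d30:-→d31:-→d32:H4 -> H4
  - 30.185.192.0/19 clear@19
  + 0.0.0.0/0 (H6) depth=0
  + 73.15.106.82/32 (H3) depth=32
  lookup 171.175.0.11: bits 1010101110101111 walk d0:H6→d1:-→d2:-→d3:-→d4:-→d5:-→d6:-→d7:-→d8:-→d9:-→d10:-→d11:-→d12:H7→d13:-→d14:-→d15:-→d16:H6 -> H6
  lookup 30.185.221.49: bits 00011110101110011101110100110001 walk d0:H6→d1:-→d2:-→d3:-→d4:-→d5:-→d6:-→d7:-→d8:-→d9:H6→d10:-→d11:-→d12:-→d13:-→d14:-→d15:H5→d16:-→d17:-→d18:-→d19:-→d20:-→d21:-→d22:-→d23:-→d24:-→d25:-→d26:-→d27:-→d28:H5→d29:-→d30:-→d31:-→d32:H3 -> H3
  - 73.15.106.0/24 clear@24
  + 30.185.221.49/32 (H1) depth=32
  lookup 30.128.0.26: bits 0001111010 walk d0:H6→d1:-→d2:-→d3:-→d4:-→d5:-→d6:-→d7:-→d8:-→d9:H6→d10:- -> H6
  + 30.185.0.0/16 (H5) depth=16
  + 171.175.203.112/28 (H0) depth=28
  + 30.185.221.0/25 (H3) depth=25
  + 30.185.0.0/16 (H3) depth=16
  lookup 171.175.203.112: bits 1010101110101111110010110111 walk d0:H6→d1:-→d2:-→d3:-→d4:-→d5:-→d6:-→d7:-→d8:-→d9:-→d10:-→d11:-→d12:H7→d13:-→d14:-→d15:-→d16:H6→d17:-→d18:-→d19:-→d20:-→d21:-→d22:-→d23:-→d24:-→d25:-→d26:-→d27:-→d28:H0 -> H0
  lookup 171.175.203.121: bits 10101011101011111100101101111001 walk d0:H6→d1:-→d2:-→d3:-→d4:-→d5:-→d6:-→d7:-→d8:-→d9:-→d10:-→d11:-→d12:H7→d13:-→d14:-→d15:-→d16:H6→d17:-→d18:-→d19:-→d20:-→d21:-→d22:-→d23:-→d24:-→d25:-→d26:-→d27:-→d28:H0→d29:-→d30:-→d31:-→d32:H6 -> H6
  + 73.0.0.0/12 (H1) depth=12
  - 171.160.0.0/12 clear@12

== LOOKUPS ==
["no-route","H5","H6","H6","H6","H6","H5","H6","H4","H6","H3","H6","H0","H6"]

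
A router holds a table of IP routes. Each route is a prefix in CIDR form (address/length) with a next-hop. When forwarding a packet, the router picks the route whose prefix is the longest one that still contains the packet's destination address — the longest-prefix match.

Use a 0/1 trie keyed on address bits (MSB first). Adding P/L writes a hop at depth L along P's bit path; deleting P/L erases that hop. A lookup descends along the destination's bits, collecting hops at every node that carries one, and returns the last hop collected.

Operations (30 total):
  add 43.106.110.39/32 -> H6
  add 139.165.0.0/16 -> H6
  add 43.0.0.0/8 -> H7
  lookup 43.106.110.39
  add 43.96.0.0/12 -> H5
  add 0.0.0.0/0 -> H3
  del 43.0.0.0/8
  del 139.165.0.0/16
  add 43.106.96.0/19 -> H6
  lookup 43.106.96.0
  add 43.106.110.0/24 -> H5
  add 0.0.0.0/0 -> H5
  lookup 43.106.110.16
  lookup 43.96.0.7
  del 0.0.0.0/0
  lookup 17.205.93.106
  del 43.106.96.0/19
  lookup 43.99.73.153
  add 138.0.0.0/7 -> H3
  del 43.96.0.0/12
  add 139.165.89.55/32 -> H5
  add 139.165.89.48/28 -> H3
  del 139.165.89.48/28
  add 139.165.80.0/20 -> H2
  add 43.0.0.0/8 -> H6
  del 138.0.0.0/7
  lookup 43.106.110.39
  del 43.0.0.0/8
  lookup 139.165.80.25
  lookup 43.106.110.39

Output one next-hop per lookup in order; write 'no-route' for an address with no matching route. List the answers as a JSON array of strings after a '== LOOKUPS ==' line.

Trace:
  + 43.106.110.39/32 (H6) depth=32
  + 139.165.0.0/16 (H6) depth=16
  + 43.0.0.0/8 (H7) depth=8
  Q 43.106.110.39: descend 00101011011010100110111000100111 ; hops seen [H7,H6] ; pick H6
  + 43.96.0.0/12 (H5) depth=12
  + 0.0.0.0/0 (H3) depth=0
  - 43.0.0.0/8 clear@8
  - 139.165.0.0/16 clear@16
  + 43.106.96.0/19 (H6) depth=19
  Q 43.106.96.0: descend 00101011011010100110 ; hops seen [H3,H5,H6] ; pick H6
  + 43.106.110.0/24 (H5) depth=24
  + 0.0.0.0/0 (H5) depth=0
  Q 43.106.110.16: descend 00101011011010100110111000 ; hops seen [H5,H5,H6,H5] ; pick H5
  Q 43.96.0.7: descend 001010110110 ; hops seen [H5,H5] ; pick H5
  - 0.0.0.0/0 clear@0
  Q 17.205.93.106: descend 00 ; hops seen [∅] ; pick no-route
  - 43.106.96.0/19 clear@19
  Q 43.99.73.153: descend 001010110110 ; hops seen [H5] ; pick H5
  + 138.0.0.0/7 (H3) depth=7
  - 43.96.0.0/12 clear@12
  + 139.165.89.55/32 (H5) depth=32
  + 139.165.89.48/28 (H3) depth=28
  - 139.165.89.48/28 clear@28
  + 139.165.80.0/20 (H2) depth=20
  + 43.0.0.0/8 (H6) depth=8
  - 138.0.0.0/7 clear@7
  Q 43.106.110.39: descend 00101011011010100110111000100111 ; hops seen [H6,H5,H6] ; pick H6
  - 43.0.0.0/8 clear@8
  Q 139.165.80.25: descend 10001011101001010101 ; hops seen [H2] ; pick H2
  Q 43.106.110.39: descend 00101011011010100110111000100111 ; hops seen [H5,H6] ; pick H6

== LOOKUPS ==
["H6","H6","H5","H5","no-route","H5","H6","H2","H6"]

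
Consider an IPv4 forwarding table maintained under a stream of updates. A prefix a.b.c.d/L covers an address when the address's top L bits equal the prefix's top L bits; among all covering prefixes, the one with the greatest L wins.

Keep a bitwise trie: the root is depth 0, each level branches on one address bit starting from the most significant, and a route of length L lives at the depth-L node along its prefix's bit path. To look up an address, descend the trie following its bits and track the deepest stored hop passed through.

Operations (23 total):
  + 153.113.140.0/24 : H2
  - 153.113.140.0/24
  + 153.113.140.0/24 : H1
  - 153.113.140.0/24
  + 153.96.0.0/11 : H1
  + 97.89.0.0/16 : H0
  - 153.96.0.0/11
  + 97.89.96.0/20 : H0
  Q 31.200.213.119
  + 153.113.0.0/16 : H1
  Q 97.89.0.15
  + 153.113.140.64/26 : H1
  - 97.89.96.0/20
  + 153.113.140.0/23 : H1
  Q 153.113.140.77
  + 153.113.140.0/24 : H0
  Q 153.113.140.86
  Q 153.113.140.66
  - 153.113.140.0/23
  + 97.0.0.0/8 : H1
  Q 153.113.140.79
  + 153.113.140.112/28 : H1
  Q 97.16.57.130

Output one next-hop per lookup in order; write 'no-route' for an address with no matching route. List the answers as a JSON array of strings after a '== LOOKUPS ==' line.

Trace:
  add 153.113.140.0/24 -> H2 at depth 24
  del 153.113.140.0/24 (clear depth 24)
  add 153.113.140.0/24 -> H1 at depth 24
  del 153.113.140.0/24 (clear depth 24)
  add 153.96.0.0/11 -> H1 at depth 11
  add 97.89.0.0/16 -> H0 at depth 16
  del 153.96.0.0/11 (clear depth 11)
  add 97.89.96.0/20 -> H0 at depth 20
  lookup 31.200.213.119: bits 0 walk d0:-→d1:- -> no-route
  add 153.113.0.0/16 -> H1 at depth 16
  lookup 97.89.0.15: bits 01100001010110010 walk d0:-→d1:-→d2:-→d3:-→d4:-→d5:-→d6:-→d7:-→d8:-→d9:-→d10:-→d11:-→d12:-→d13:-→d14:-→d15:-→d16:H0→d17:- -> H0
  add 153.113.140.64/26 -> H1 at depth 26
  del 97.89.96.0/20 (clear depth 20)
  add 153.113.140.0/23 -> H1 at depth 23
  lookup 153.113.140.77: bits 10011001011100011000110001 walk d0:-→d1:-→d2:-→d3:-→d4:-→d5:-→d6:-→d7:-→d8:-→d9:-→d10:-→d11:-→d12:-→d13:-→d14:-→d15:-→d16:H1→d17:-→d18:-→d19:-→d20:-→d21:-→d22:-→d23:H1→d24:-→d25:-→d26:H1 -> H1
  add 153.113.140.0/24 -> H0 at depth 24
  lookup 153.113.140.86: bits 10011001011100011000110001 walk d0:-→d1:-→d2:-→d3:-→d4:-→d5:-→d6:-→d7:-→d8:-→d9:-→d10:-→d11:-→d12:-→d13:-→d14:-→d15:-→d16:H1→d17:-→d18:-→d19:-→d20:-→d21:-→d22:-→d23:H1→d24:H0→d25:-→d26:H1 -> H1
  lookup 153.113.140.66: bits 10011001011100011000110001 walk d0:-→d1:-→d2:-→d3:-→d4:-→d5:-→d6:-→d7:-→d8:-→d9:-→d10:-→d11:-→d12:-→d13:-→d14:-→d15:-→d16:H1→d17:-→d18:-→d19:-→d20:-→d21:-→d22:-→d23:H1→d24:H0→d25:-→d26:H1 -> H1
  del 153.113.140.0/23 (clear depth 23)
  add 97.0.0.0/8 -> H1 at depth 8
  lookup 153.113.140.79: bits 10011001011100011000110001 walk d0:-→d1:-→d2:-→d3:-→d4:-→d5:-→d6:-→d7:-→d8:-→d9:-→d10:-→d11:-→d12:-→d13:-→d14:-→d15:-→d16:H1→d17:-→d18:-→d19:-→d20:-→d21:-→d22:-→d23:-→d24:H0→d25:-→d26:H1 -> H1
  add 153.113.140.112/28 -> H1 at depth 28
  lookup 97.16.57.130: bits 011000010 walk d0:-→d1:-→d2:-→d3:-→d4:-→d5:-→d6:-→d7:-→d8:H1→d9:- -> H1

== LOOKUPS ==
["no-route","H0","H1","H1","H1","H1","H1"]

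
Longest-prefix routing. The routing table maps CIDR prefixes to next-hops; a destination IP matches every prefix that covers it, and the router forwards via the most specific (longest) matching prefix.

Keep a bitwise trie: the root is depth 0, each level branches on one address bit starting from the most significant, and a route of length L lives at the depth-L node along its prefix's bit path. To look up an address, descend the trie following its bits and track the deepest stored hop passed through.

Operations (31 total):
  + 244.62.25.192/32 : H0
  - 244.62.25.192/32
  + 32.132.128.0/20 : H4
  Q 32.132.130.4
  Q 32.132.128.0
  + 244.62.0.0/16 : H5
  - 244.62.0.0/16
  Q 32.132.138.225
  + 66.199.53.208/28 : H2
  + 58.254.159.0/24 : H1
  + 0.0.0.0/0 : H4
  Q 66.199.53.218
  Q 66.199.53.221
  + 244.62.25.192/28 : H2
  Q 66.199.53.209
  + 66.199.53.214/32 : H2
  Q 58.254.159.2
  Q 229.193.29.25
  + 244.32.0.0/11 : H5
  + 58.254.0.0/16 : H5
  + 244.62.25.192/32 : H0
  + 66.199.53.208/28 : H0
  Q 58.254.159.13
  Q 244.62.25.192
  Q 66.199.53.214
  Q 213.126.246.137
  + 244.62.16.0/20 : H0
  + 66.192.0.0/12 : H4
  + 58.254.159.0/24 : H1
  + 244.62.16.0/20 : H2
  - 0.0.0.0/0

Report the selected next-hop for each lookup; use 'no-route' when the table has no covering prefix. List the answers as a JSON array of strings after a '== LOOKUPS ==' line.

Apply in order:
  + 244.62.25.192/32 (H0) depth=32
  - 244.62.25.192/32 clear@32
  + 32.132.128.0/20 (H4) depth=20
  ? 32.132.130.4  path d0:-→d1:-→d2:-→d3:-→d4:-→d5:-→d6:-→d7:-→d8:-→d9:-→d10:-→d11:-→d12:-→d13:-→d14:-→d15:-→d16:-→d17:-→d18:-→d19:-→d20:H4  best=H4
  ? 32.132.128.0  path d0:-→d1:-→d2:-→d3:-→d4:-→d5:-→d6:-→d7:-→d8:-→d9:-→d10:-→d11:-→d12:-→d13:-→d14:-→d15:-→d16:-→d17:-→d18:-→d19:-→d20:H4  best=H4
  + 244.62.0.0/16 (H5) depth=16
  - 244.62.0.0/16 clear@16
  ? 32.132.138.225  path d0:-→d1:-→d2:-→d3:-→d4:-→d5:-→d6:-→d7:-→d8:-→d9:-→d10:-→d11:-→d12:-→d13:-→d14:-→d15:-→d16:-→d17:-→d18:-→d19:-→d20:H4  best=H4
  + 66.199.53.208/28 (H2) depth=28
  + 58.254.159.0/24 (H1) depth=24
  + 0.0.0.0/0 (H4) depth=0
  ? 66.199.53.218  path d0:H4→d1:-→d2:-→d3:-→d4:-→d5:-→d6:-→d7:-→d8:-→d9:-→d10:-→d11:-→d12:-→d13:-→d14:-→d15:-→d16:-→d17:-→d18:-→d19:-→d20:-→d21:-→d22:-→d23:-→d24:-→d25:-→d26:-→d27:-→d28:H2  best=H2
  ? 66.199.53.221  path d0:H4→d1:-→d2:-→d3:-→d4:-→d5:-→d6:-→d7:-→d8:-→d9:-→d10:-→d11:-→d12:-→d13:-→d14:-→d15:-→d16:-→d17:-→d18:-→d19:-→d20:-→d21:-→d22:-→d23:-→d24:-→d25:-→d26:-→d27:-→d28:H2  best=H2
  + 244.62.25.192/28 (H2) depth=28
  ? 66.199.53.209  path d0:H4→d1:-→d2:-→d3:-→d4:-→d5:-→d6:-→d7:-→d8:-→d9:-→d10:-→d11:-→d12:-→d13:-→d14:-→d15:-→d16:-→d17:-→d18:-→d19:-→d20:-→d21:-→d22:-→d23:-→d24:-→d25:-→d26:-→d27:-→d28:H2  best=H2
  + 66.199.53.214/32 (H2) depth=32
  ? 58.254.159.2  path d0:H4→d1:-→d2:-→d3:-→d4:-→d5:-→d6:-→d7:-→d8:-→d9:-→d10:-→d11:-→d12:-→d13:-→d14:-→d15:-→d16:-→d17:-→d18:-→d19:-→d20:-→d21:-→d22:-→d23:-→d24:H1  best=H1
  ? 229.193.29.25  path d0:H4→d1:-→d2:-→d3:-  best=H4
  + 244.32.0.0/11 (H5) depth=11
  + 58.254.0.0/16 (H5) depth=16
  + 244.62.25.192/32 (H0) depth=32
  + 66.199.53.208/28 (H0) depth=28
  ? 58.254.159.13  path d0:H4→d1:-→d2:-→d3:-→d4:-→d5:-→d6:-→d7:-→d8:-→d9:-→d10:-→d11:-→d12:-→d13:-→d14:-→d15:-→d16:H5→d17:-→d18:-→d19:-→d20:-→d21:-→d22:-→d23:-→d24:H1  best=H1
  ? 244.62.25.192  path d0:H4→d1:-→d2:-→d3:-→d4:-→d5:-→d6:-→d7:-→d8:-→d9:-→d10:-→d11:H5→d12:-→d13:-→d14:-→d15:-→d16:-→d17:-→d18:-→d19:-→d20:-→d21:-→d22:-→d23:-→d24:-→d25:-→d26:-→d27:-→d28:H2→d29:-→d30:-→d31:-→d32:H0  best=H0
  ? 66.199.53.214  path d0:H4→d1:-→d2:-→d3:-→d4:-→d5:-→d6:-→d7:-→d8:-→d9:-→d10:-→d11:-→d12:-→d13:-→d14:-→d15:-→d16:-→d17:-→d18:-→d19:-→d20:-→d21:-→d22:-→d23:-→d24:-→d25:-→d26:-→d27:-→d28:H0→d29:-→d30:-→d31:-→d32:H2  best=H2
  ? 213.126.246.137  path d0:H4→d1:-→d2:-  best=H4
  + 244.62.16.0/20 (H0) depth=20
  + 66.192.0.0/12 (H4) depth=12
  + 58.254.159.0/24 (H1) depth=24
  + 244.62.16.0/20 (H2) depth=20
  - 0.0.0.0/0 clear@0

== LOOKUPS ==
["H4","H4","H4","H2","H2","H2","H1","H4","H1","H0","H2","H4"]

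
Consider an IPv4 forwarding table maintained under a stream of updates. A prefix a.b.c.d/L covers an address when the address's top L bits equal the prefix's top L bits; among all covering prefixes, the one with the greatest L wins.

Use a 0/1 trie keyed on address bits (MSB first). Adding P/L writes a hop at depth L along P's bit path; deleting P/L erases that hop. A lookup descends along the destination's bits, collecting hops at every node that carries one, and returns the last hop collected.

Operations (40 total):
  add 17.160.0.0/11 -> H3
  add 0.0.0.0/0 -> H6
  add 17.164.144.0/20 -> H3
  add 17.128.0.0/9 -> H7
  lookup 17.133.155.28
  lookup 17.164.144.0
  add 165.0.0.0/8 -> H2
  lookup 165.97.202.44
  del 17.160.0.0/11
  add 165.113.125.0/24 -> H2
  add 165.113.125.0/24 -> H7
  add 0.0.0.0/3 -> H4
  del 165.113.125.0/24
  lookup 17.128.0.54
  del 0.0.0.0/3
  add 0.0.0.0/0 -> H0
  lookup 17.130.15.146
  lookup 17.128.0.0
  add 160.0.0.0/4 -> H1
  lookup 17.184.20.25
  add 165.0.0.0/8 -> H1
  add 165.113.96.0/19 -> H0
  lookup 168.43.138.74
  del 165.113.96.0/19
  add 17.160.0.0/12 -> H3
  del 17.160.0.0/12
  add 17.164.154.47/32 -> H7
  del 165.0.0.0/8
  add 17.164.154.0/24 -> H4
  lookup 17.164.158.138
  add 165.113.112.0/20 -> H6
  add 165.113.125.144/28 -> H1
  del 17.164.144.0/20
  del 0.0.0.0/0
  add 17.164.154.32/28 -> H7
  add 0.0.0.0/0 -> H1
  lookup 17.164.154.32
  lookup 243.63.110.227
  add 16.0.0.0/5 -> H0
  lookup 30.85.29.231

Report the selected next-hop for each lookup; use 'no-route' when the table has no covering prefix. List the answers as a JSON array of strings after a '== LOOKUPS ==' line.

Trace:
  + 17.160.0.0/11 (H3) depth=11
  + 0.0.0.0/0 (H6) depth=0
  + 17.164.144.0/20 (H3) depth=20
  + 17.128.0.0/9 (H7) depth=9
  Q 17.133.155.28: descend 0001000110 ; hops seen [H6,H7] ; pick H7
  Q 17.164.144.0: descend 00010001101001001001 ; hops seen [H6,H7,H3,H3] ; pick H3
  + 165.0.0.0/8 (H2) depth=8
  Q 165.97.202.44: descend 10100101 ; hops seen [H6,H2] ; pick H2
  - 17.160.0.0/11 clear@11
  + 165.113.125.0/24 (H2) depth=24
  + 165.113.125.0/24 (H7) depth=24
  + 0.0.0.0/3 (H4) depth=3
  - 165.113.125.0/24 clear@24
  Q 17.128.0.54: descend 0001000110 ; hops seen [H6,H4,H7] ; pick H7
  - 0.0.0.0/3 clear@3
  + 0.0.0.0/0 (H0) depth=0
  Q 17.130.15.146: descend 0001000110 ; hops seen [H0,H7] ; pick H7
  Q 17.128.0.0: descend 0001000110 ; hops seen [H0,H7] ; pick H7
  + 160.0.0.0/4 (H1) depth=4
  Q 17.184.20.25: descend 00010001101 ; hops seen [H0,H7] ; pick H7
  + 165.0.0.0/8 (H1) depth=8
  + 165.113.96.0/19 (H0) depth=19
  Q 168.43.138.74: descend 1010 ; hops seen [H0,H1] ; pick H1
  - 165.113.96.0/19 clear@19
  + 17.160.0.0/12 (H3) depth=12
  - 17.160.0.0/12 clear@12
  + 17.164.154.47/32 (H7) depth=32
  - 165.0.0.0/8 clear@8
  + 17.164.154.0/24 (H4) depth=24
  Q 17.164.158.138: descend 000100011010010010011 ; hops seen [H0,H7,H3] ; pick H3
  + 165.113.112.0/20 (H6) depth=20
  + 165.113.125.144/28 (H1) depth=28
  - 17.164.144.0/20 clear@20
  - 0.0.0.0/0 clear@0
  + 17.164.154.32/28 (H7) depth=28
  + 0.0.0.0/0 (H1) depth=0
  Q 17.164.154.32: descend 0001000110100100100110100010 ; hops seen [H1,H7,H4,H7] ; pick H7
  Q 243.63.110.227: descend 1 ; hops seen [H1] ; pick H1
  + 16.0.0.0/5 (H0) depth=5
  Q 30.85.29.231: descend 0001 ; hops seen [H1] ; pick H1

== LOOKUPS ==
["H7","H3","H2","H7","H7","H7","H7","H1","H3","H7","H1","H1"]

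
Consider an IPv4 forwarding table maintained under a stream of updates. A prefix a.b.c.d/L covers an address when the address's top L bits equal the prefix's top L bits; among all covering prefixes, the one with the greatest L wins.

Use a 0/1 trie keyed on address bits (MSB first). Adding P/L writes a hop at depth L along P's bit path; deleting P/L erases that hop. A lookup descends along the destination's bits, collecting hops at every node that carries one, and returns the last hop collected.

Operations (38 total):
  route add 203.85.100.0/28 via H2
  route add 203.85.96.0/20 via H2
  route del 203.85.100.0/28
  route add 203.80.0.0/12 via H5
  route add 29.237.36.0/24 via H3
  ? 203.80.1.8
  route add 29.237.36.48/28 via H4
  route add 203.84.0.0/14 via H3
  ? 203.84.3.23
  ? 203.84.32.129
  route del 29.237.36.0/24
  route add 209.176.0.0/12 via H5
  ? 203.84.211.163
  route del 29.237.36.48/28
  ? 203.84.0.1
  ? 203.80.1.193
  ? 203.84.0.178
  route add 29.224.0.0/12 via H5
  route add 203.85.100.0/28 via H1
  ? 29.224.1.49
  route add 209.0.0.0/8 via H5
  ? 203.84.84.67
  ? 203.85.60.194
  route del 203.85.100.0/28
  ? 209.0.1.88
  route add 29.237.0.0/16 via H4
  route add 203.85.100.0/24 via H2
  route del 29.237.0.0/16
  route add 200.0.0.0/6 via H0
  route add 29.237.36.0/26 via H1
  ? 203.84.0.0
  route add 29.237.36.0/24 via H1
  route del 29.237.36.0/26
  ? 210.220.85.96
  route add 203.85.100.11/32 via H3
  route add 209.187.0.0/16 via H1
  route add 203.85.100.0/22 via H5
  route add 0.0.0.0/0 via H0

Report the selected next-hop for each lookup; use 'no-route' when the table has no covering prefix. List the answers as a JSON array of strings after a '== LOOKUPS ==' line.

Process each operation:
  add 203.85.100.0/28 -> H2 at depth 28
  add 203.85.96.0/20 -> H2 at depth 20
  - 203.85.100.0/28 clear@28
  add 203.80.0.0/12 -> H5 at depth 12
  add 29.237.36.0/24 -> H3 at depth 24
  ? 203.80.1.8  path d0:-→d1:-→d2:-→d3:-→d4:-→d5:-→d6:-→d7:-→d8:-→d9:-→d10:-→d11:-→d12:H5→d13:-  best=H5
  add 29.237.36.48/28 -> H4 at depth 28
  add 203.84.0.0/14 -> H3 at depth 14
  ? 203.84.3.23  path d0:-→d1:-→d2:-→d3:-→d4:-→d5:-→d6:-→d7:-→d8:-→d9:-→d10:-→d11:-→d12:H5→d13:-→d14:H3→d15:-  best=H3
  ? 203.84.32.129  path d0:-→d1:-→d2:-→d3:-→d4:-→d5:-→d6:-→d7:-→d8:-→d9:-→d10:-→d11:-→d12:H5→d13:-→d14:H3→d15:-  best=H3
  - 29.237.36.0/24 clear@24
  add 209.176.0.0/12 -> H5 at depth 12
  ? 203.84.211.163  path d0:-→d1:-→d2:-→d3:-→d4:-→d5:-→d6:-→d7:-→d8:-→d9:-→d10:-→d11:-→d12:H5→d13:-→d14:H3→d15:-  best=H3
  - 29.237.36.48/28 clear@28
  ? 203.84.0.1  path d0:-→d1:-→d2:-→d3:-→d4:-→d5:-→d6:-→d7:-→d8:-→d9:-→d10:-→d11:-→d12:H5→d13:-→d14:H3→d15:-  best=H3
  ? 203.80.1.193  path d0:-→d1:-→d2:-→d3:-→d4:-→d5:-→d6:-→d7:-→d8:-→d9:-→d10:-→d11:-→d12:H5→d13:-  best=H5
  ? 203.84.0.178  path d0:-→d1:-→d2:-→d3:-→d4:-→d5:-→d6:-→d7:-→d8:-→d9:-→d10:-→d11:-→d12:H5→d13:-→d14:H3→d15:-  best=H3
  add 29.224.0.0/12 -> H5 at depth 12
  add 203.85.100.0/28 -> H1 at depth 28
  ? 29.224.1.49  path d0:-→d1:-→d2:-→d3:-→d4:-→d5:-→d6:-→d7:-→d8:-→d9:-→d10:-→d11:-→d12:H5  best=H5
  add 209.0.0.0/8 -> H5 at depth 8
  ? 203.84.84.67  path d0:-→d1:-→d2:-→d3:-→d4:-→d5:-→d6:-→d7:-→d8:-→d9:-→d10:-→d11:-→d12:H5→d13:-→d14:H3→d15:-  best=H3
  ? 203.85.60.194  path d0:-→d1:-→d2:-→d3:-→d4:-→d5:-→d6:-→d7:-→d8:-→d9:-→d10:-→d11:-→d12:H5→d13:-→d14:H3→d15:-→d16:-→d17:-  best=H3
  - 203.85.100.0/28 clear@28
  ? 209.0.1.88  path d0:-→d1:-→d2:-→d3:-→d4:-→d5:-→d6:-→d7:-→d8:H5  best=H5
  add 29.237.0.0/16 -> H4 at depth 16
  add 203.85.100.0/24 -> H2 at depth 24
  - 29.237.0.0/16 clear@16
  add 200.0.0.0/6 -> H0 at depth 6
  add 29.237.36.0/26 -> H1 at depth 26
  ? 203.84.0.0  path d0:-→d1:-→d2:-→d3:-→d4:-→d5:-→d6:H0→d7:-→d8:-→d9:-→d10:-→d11:-→d12:H5→d13:-→d14:H3→d15:-  best=H3
  add 29.237.36.0/24 -> H1 at depth 24
  - 29.237.36.0/26 clear@26
  ? 210.220.85.96  path d0:-→d1:-→d2:-→d3:-→d4:-→d5:-→d6:-  best=no-route
  add 203.85.100.11/32 -> H3 at depth 32
  add 209.187.0.0/16 -> H1 at depth 16
  add 203.85.100.0/22 -> H5 at depth 22
  add 0.0.0.0/0 -> H0 at depth 0

== LOOKUPS ==
["H5","H3","H3","H3","H3","H5","H3","H5","H3","H3","H5","H3","no-route"]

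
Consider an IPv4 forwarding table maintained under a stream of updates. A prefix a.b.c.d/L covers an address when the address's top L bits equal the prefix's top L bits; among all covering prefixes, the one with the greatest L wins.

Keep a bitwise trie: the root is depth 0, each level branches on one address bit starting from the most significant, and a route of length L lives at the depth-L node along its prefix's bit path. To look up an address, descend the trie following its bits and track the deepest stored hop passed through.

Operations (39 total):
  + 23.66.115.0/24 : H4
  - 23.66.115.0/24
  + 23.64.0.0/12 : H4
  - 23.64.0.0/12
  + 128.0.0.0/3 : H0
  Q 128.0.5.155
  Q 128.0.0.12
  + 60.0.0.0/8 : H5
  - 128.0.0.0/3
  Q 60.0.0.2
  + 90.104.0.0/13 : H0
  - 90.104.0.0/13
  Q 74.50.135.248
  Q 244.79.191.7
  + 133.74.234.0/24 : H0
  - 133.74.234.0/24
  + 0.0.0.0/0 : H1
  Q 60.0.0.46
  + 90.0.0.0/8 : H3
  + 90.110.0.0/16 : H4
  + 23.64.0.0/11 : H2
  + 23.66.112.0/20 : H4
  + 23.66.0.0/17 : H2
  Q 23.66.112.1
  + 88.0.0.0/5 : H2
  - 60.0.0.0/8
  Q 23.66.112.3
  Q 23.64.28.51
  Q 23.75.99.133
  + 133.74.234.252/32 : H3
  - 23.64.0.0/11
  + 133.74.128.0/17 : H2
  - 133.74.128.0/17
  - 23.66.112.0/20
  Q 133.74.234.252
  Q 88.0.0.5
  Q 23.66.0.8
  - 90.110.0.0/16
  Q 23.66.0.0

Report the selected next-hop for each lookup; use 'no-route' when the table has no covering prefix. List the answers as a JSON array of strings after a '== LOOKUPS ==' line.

Process each operation:
  add 23.66.115.0/24 -> H4 at depth 24
  - 23.66.115.0/24 clear@24
  add 23.64.0.0/12 -> H4 at depth 12
  - 23.64.0.0/12 clear@12
  add 128.0.0.0/3 -> H0 at depth 3
  Q 128.0.5.155: descend 100 ; hops seen [H0] ; pick H0
  Q 128.0.0.12: descend 100 ; hops seen [H0] ; pick H0
  add 60.0.0.0/8 -> H5 at depth 8
  - 128.0.0.0/3 clear@3
  Q 60.0.0.2: descend 00111100 ; hops seen [H5] ; pick H5
  add 90.104.0.0/13 -> H0 at depth 13
  - 90.104.0.0/13 clear@13
  Q 74.50.135.248: descend 010 ; hops seen [∅] ; pick no-route
  Q 244.79.191.7: descend 1 ; hops seen [∅] ; pick no-route
  add 133.74.234.0/24 -> H0 at depth 24
  - 133.74.234.0/24 clear@24
  add 0.0.0.0/0 -> H1 at depth 0
  Q 60.0.0.46: descend 00111100 ; hops seen [H1,H5] ; pick H5
  add 90.0.0.0/8 -> H3 at depth 8
  add 90.110.0.0/16 -> H4 at depth 16
  add 23.64.0.0/11 -> H2 at depth 11
  add 23.66.112.0/20 -> H4 at depth 20
  add 23.66.0.0/17 -> H2 at depth 17
  Q 23.66.112.1: descend 0001011101000010011100 ; hops seen [H1,H2,H2,H4] ; pick H4
  add 88.0.0.0/5 -> H2 at depth 5
  - 60.0.0.0/8 clear@8
  Q 23.66.112.3: descend 0001011101000010011100 ; hops seen [H1,H2,H2,H4] ; pick H4
  Q 23.64.28.51: descend 00010111010000 ; hops seen [H1,H2] ; pick H2
  Q 23.75.99.133: descend 000101110100 ; hops seen [H1,H2] ; pick H2
  add 133.74.234.252/32 -> H3 at depth 32
  - 23.64.0.0/11 clear@11
  add 133.74.128.0/17 -> H2 at depth 17
  - 133.74.128.0/17 clear@17
  - 23.66.112.0/20 clear@20
  Q 133.74.234.252: descend 10000101010010101110101011111100 ; hops seen [H1,H3] ; pick H3
  Q 88.0.0.5: descend 010110 ; hops seen [H1,H2] ; pick H2
  Q 23.66.0.8: descend 00010111010000100 ; hops seen [H1,H2] ; pick H2
  - 90.110.0.0/16 clear@16
  Q 23.66.0.0: descend 00010111010000100 ; hops seen [H1,H2] ; pick H2

== LOOKUPS ==
["H0","H0","H5","no-route","no-route","H5","H4","H4","H2","H2","H3","H2","H2","H2"]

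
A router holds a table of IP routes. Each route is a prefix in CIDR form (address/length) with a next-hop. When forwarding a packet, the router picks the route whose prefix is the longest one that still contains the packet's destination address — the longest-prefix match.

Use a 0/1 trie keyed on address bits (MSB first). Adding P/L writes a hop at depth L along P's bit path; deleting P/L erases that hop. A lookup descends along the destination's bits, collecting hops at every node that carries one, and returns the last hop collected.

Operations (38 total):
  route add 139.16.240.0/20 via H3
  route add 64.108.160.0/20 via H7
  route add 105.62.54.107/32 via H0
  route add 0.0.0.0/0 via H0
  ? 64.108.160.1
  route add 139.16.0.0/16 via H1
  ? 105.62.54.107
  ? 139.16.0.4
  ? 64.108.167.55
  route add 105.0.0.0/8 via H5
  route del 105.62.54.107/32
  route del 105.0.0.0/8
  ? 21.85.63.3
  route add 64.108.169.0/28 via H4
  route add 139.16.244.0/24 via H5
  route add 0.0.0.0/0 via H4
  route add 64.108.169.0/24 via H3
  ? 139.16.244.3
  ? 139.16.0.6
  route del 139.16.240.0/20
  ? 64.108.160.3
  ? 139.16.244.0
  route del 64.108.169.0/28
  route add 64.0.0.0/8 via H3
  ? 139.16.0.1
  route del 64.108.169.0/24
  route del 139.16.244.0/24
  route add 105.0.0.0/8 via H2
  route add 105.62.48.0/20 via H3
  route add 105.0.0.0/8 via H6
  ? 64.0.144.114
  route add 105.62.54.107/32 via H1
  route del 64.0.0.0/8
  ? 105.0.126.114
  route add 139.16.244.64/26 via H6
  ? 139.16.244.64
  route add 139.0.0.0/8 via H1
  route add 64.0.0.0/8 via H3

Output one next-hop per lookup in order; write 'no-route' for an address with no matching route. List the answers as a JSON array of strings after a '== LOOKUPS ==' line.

Process each operation:
  add 139.16.240.0/20 -> H3 at depth 20
  add 64.108.160.0/20 -> H7 at depth 20
  add 105.62.54.107/32 -> H0 at depth 32
  add 0.0.0.0/0 -> H0 at depth 0
  ? 64.108.160.1  path d0:H0→d1:-→d2:-→d3:-→d4:-→d5:-→d6:-→d7:-→d8:-→d9:-→d10:-→d11:-→d12:-→d13:-→d14:-→d15:-→d16:-→d17:-→d18:-→d19:-→d20:H7  best=H7
  add 139.16.0.0/16 -> H1 at depth 16
  ? 105.62.54.107  path d0:H0→d1:-→d2:-→d3:-→d4:-→d5:-→d6:-→d7:-→d8:-→d9:-→d10:-→d11:-→d12:-→d13:-→d14:-→d15:-→d16:-→d17:-→d18:-→d19:-→d20:-→d21:-→d22:-→d23:-→d24:-→d25:-→d26:-→d27:-→d28:-→d29:-→d30:-→d31:-→d32:H0  best=H0
  ? 139.16.0.4  path d0:H0→d1:-→d2:-→d3:-→d4:-→d5:-→d6:-→d7:-→d8:-→d9:-→d10:-→d11:-→d12:-→d13:-→d14:-→d15:-→d16:H1  best=H1
  ? 64.108.167.55  path d0:H0→d1:-→d2:-→d3:-→d4:-→d5:-→d6:-→d7:-→d8:-→d9:-→d10:-→d11:-→d12:-→d13:-→d14:-→d15:-→d16:-→d17:-→d18:-→d19:-→d20:H7  best=H7
  add 105.0.0.0/8 -> H5 at depth 8
  - 105.62.54.107/32 clear@32
  - 105.0.0.0/8 clear@8
  ? 21.85.63.3  path d0:H0→d1:-  best=H0
  add 64.108.169.0/28 -> H4 at depth 28
  add 139.16.244.0/24 -> H5 at depth 24
  add 0.0.0.0/0 -> H4 at depth 0
  add 64.108.169.0/24 -> H3 at depth 24
  ? 139.16.244.3  path d0:H4→d1:-→d2:-→d3:-→d4:-→d5:-→d6:-→d7:-→d8:-→d9:-→d10:-→d11:-→d12:-→d13:-→d14:-→d15:-→d16:H1→d17:-→d18:-→d19:-→d20:H3→d21:-→d22:-→d23:-→d24:H5  best=H5
  ? 139.16.0.6  path d0:H4→d1:-→d2:-→d3:-→d4:-→d5:-→d6:-→d7:-→d8:-→d9:-→d10:-→d11:-→d12:-→d13:-→d14:-→d15:-→d16:H1  best=H1
  - 139.16.240.0/20 clear@20
  ? 64.108.160.3  path d0:H4→d1:-→d2:-→d3:-→d4:-→d5:-→d6:-→d7:-→d8:-→d9:-→d10:-→d11:-→d12:-→d13:-→d14:-→d15:-→d16:-→d17:-→d18:-→d19:-→d20:H7  best=H7
  ? 139.16.244.0  path d0:H4→d1:-→d2:-→d3:-→d4:-→d5:-→d6:-→d7:-→d8:-→d9:-→d10:-→d11:-→d12:-→d13:-→d14:-→d15:-→d16:H1→d17:-→d18:-→d19:-→d20:-→d21:-→d22:-→d23:-→d24:H5  best=H5
  - 64.108.169.0/28 clear@28
  add 64.0.0.0/8 -> H3 at depth 8
  ? 139.16.0.1  path d0:H4→d1:-→d2:-→d3:-→d4:-→d5:-→d6:-→d7:-→d8:-→d9:-→d10:-→d11:-→d12:-→d13:-→d14:-→d15:-→d16:H1  best=H1
  - 64.108.169.0/24 clear@24
  - 139.16.244.0/24 clear@24
  add 105.0.0.0/8 -> H2 at depth 8
  add 105.62.48.0/20 -> H3 at depth 20
  add 105.0.0.0/8 -> H6 at depth 8
  ? 64.0.144.114  path d0:H4→d1:-→d2:-→d3:-→d4:-→d5:-→d6:-→d7:-→d8:H3→d9:-  best=H3
  add 105.62.54.107/32 -> H1 at depth 32
  - 64.0.0.0/8 clear@8
  ? 105.0.126.114  path d0:H4→d1:-→d2:-→d3:-→d4:-→d5:-→d6:-→d7:-→d8:H6→d9:-→d10:-  best=H6
  add 139.16.244.64/26 -> H6 at depth 26
  ? 139.16.244.64  path d0:H4→d1:-→d2:-→d3:-→d4:-→d5:-→d6:-→d7:-→d8:-→d9:-→d10:-→d11:-→d12:-→d13:-→d14:-→d15:-→d16:H1→d17:-→d18:-→d19:-→d20:-→d21:-→d22:-→d23:-→d24:-→d25:-→d26:H6  best=H6
  add 139.0.0.0/8 -> H1 at depth 8
  add 64.0.0.0/8 -> H3 at depth 8

== LOOKUPS ==
["H7","H0","H1","H7","H0","H5","H1","H7","H5","H1","H3","H6","H6"]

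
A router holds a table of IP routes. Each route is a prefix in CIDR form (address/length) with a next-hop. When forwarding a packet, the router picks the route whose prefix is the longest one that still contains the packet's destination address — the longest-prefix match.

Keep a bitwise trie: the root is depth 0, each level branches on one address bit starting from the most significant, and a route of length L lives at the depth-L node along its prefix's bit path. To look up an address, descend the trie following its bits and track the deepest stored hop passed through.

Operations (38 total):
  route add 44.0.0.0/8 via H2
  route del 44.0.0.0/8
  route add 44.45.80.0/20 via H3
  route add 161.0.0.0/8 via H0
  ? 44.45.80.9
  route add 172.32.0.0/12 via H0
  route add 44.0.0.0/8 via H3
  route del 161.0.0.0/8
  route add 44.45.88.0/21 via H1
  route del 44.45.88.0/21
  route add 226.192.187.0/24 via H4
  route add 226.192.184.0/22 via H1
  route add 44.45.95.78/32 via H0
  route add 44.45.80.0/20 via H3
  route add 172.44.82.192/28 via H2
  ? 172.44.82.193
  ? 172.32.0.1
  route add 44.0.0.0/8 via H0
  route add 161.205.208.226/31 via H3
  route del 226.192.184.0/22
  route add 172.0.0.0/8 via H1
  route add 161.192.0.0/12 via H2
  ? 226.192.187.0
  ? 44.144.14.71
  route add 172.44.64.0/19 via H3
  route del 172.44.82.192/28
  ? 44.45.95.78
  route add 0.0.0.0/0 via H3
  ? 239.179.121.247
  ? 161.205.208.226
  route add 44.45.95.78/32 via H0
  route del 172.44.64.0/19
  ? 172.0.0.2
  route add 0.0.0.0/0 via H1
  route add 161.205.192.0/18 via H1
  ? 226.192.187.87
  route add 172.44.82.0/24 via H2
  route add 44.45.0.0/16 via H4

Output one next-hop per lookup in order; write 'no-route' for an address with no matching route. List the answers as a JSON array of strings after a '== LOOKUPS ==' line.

Process each operation:
  + 44.0.0.0/8 (H2) depth=8
  - 44.0.0.0/8 clear@8
  + 44.45.80.0/20 (H3) depth=20
  + 161.0.0.0/8 (H0) depth=8
  lookup 44.45.80.9: bits 00101100001011010101 walk d0:-→d1:-→d2:-→d3:-→d4:-→d5:-→d6:-→d7:-→d8:-→d9:-→d10:-→d11:-→d12:-→d13:-→d14:-→d15:-→d16:-→d17:-→d18:-→d19:-→d20:H3 -> H3
  + 172.32.0.0/12 (H0) depth=12
  + 44.0.0.0/8 (H3) depth=8
  - 161.0.0.0/8 clear@8
  + 44.45.88.0/21 (H1) depth=21
  - 44.45.88.0/21 clear@21
  + 226.192.187.0/24 (H4) depth=24
  + 226.192.184.0/22 (H1) depth=22
  + 44.45.95.78/32 (H0) depth=32
  + 44.45.80.0/20 (H3) depth=20
  + 172.44.82.192/28 (H2) depth=28
  lookup 172.44.82.193: bits 1010110000101100010100101100 walk d0:-→d1:-→d2:-→d3:-→d4:-→d5:-→d6:-→d7:-→d8:-→d9:-→d10:-→d11:-→d12:H0→d13:-→d14:-→d15:-→d16:-→d17:-→d18:-→d19:-→d20:-→d21:-→d22:-→d23:-→d24:-→d25:-→d26:-→d27:-→d28:H2 -> H2
  lookup 172.32.0.1: bits 101011000010 walk d0:-→d1:-→d2:-→d3:-→d4:-→d5:-→d6:-→d7:-→d8:-→d9:-→d10:-→d11:-→d12:H0 -> H0
  + 44.0.0.0/8 (H0) depth=8
  + 161.205.208.226/31 (H3) depth=31
  - 226.192.184.0/22 clear@22
  + 172.0.0.0/8 (H1) depth=8
  + 161.192.0.0/12 (H2) depth=12
  lookup 226.192.187.0: bits 111000101100000010111011 walk d0:-→d1:-→d2:-→d3:-→d4:-→d5:-→d6:-→d7:-→d8:-→d9:-→d10:-→d11:-→d12:-→d13:-→d14:-→d15:-→d16:-→d17:-→d18:-→d19:-→d20:-→d21:-→d22:-→d23:-→d24:H4 -> H4
  lookup 44.144.14.71: bits 00101100 walk d0:-→d1:-→d2:-→d3:-→d4:-→d5:-→d6:-→d7:-→d8:H0 -> H0
  + 172.44.64.0/19 (H3) depth=19
  - 172.44.82.192/28 clear@28
  lookup 44.45.95.78: bits 00101100001011010101111101001110 walk d0:-→d1:-→d2:-→d3:-→d4:-→d5:-→d6:-→d7:-→d8:H0→d9:-→d10:-→d11:-→d12:-→d13:-→d14:-→d15:-→d16:-→d17:-→d18:-→d19:-→d20:H3→d21:-→d22:-→d23:-→d24:-→d25:-→d26:-→d27:-→d28:-→d29:-→d30:-→d31:-→d32:H0 -> H0
  + 0.0.0.0/0 (H3) depth=0
  lookup 239.179.121.247: bits 1110 walk d0:H3→d1:-→d2:-→d3:-→d4:- -> H3
  lookup 161.205.208.226: bits 1010000111001101110100001110001 walk d0:H3→d1:-→d2:-→d3:-→d4:-→d5:-→d6:-→d7:-→d8:-→d9:-→d10:-→d11:-→d12:H2→d13:-→d14:-→d15:-→d16:-→d17:-→d18:-→d19:-→d20:-→d21:-→d22:-→d23:-→d24:-→d25:-→d26:-→d27:-→d28:-→d29:-→d30:-→d31:H3 -> H3
  + 44.45.95.78/32 (H0) depth=32
  - 172.44.64.0/19 clear@19
  lookup 172.0.0.2: bits 1010110000 walk d0:H3→d1:-→d2:-→d3:-→d4:-→d5:-→d6:-→d7:-→d8:H1→d9:-→d10:- -> H1
  + 0.0.0.0/0 (H1) depth=0
  + 161.205.192.0/18 (H1) depth=18
  lookup 226.192.187.87: bits 111000101100000010111011 walk d0:H1→d1:-→d2:-→d3:-→d4:-→d5:-→d6:-→d7:-→d8:-→d9:-→d10:-→d11:-→d12:-→d13:-→d14:-→d15:-→d16:-→d17:-→d18:-→d19:-→d20:-→d21:-→d22:-→d23:-→d24:H4 -> H4
  + 172.44.82.0/24 (H2) depth=24
  + 44.45.0.0/16 (H4) depth=16

== LOOKUPS ==
["H3","H2","H0","H4","H0","H0","H3","H3","H1","H4"]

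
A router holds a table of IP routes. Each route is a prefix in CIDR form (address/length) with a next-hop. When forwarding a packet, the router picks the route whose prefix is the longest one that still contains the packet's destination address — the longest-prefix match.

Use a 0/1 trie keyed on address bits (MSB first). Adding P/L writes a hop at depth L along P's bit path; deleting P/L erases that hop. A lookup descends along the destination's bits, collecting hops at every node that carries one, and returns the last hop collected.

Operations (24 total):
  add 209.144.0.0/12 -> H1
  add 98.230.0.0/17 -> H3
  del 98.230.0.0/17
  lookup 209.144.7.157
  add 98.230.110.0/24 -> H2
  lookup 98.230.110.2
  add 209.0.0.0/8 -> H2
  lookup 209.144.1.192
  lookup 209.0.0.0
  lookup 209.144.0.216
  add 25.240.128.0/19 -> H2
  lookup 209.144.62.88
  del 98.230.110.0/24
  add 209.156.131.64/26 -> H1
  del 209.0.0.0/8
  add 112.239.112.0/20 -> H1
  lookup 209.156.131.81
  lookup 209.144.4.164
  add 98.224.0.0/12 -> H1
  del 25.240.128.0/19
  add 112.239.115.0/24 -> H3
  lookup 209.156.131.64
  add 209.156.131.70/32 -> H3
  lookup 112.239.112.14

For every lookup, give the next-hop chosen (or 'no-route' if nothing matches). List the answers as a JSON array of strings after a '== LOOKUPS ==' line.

Apply in order:
  add 209.144.0.0/12 -> H1 at depth 12
  add 98.230.0.0/17 -> H3 at depth 17
  del 98.230.0.0/17 (clear depth 17)
  Q 209.144.7.157: descend 110100011001 ; hops seen [H1] ; pick H1
  add 98.230.110.0/24 -> H2 at depth 24
  Q 98.230.110.2: descend 011000101110011001101110 ; hops seen [H2] ; pick H2
  add 209.0.0.0/8 -> H2 at depth 8
  Q 209.144.1.192: descend 110100011001 ; hops seen [H2,H1] ; pick H1
  Q 209.0.0.0: descend 11010001 ; hops seen [H2] ; pick H2
  Q 209.144.0.216: descend 110100011001 ; hops seen [H2,H1] ; pick H1
  add 25.240.128.0/19 -> H2 at depth 19
  Q 209.144.62.88: descend 110100011001 ; hops seen [H2,H1] ; pick H1
  del 98.230.110.0/24 (clear depth 24)
  add 209.156.131.64/26 -> H1 at depth 26
  del 209.0.0.0/8 (clear depth 8)
  add 112.239.112.0/20 -> H1 at depth 20
  Q 209.156.131.81: descend 11010001100111001000001101 ; hops seen [H1,H1] ; pick H1
  Q 209.144.4.164: descend 110100011001 ; hops seen [H1] ; pick H1
  add 98.224.0.0/12 -> H1 at depth 12
  del 25.240.128.0/19 (clear depth 19)
  add 112.239.115.0/24 -> H3 at depth 24
  Q 209.156.131.64: descend 11010001100111001000001101 ; hops seen [H1,H1] ; pick H1
  add 209.156.131.70/32 -> H3 at depth 32
  Q 112.239.112.14: descend 0111000011101111011100 ; hops seen [H1] ; pick H1

== LOOKUPS ==
["H1","H2","H1","H2","H1","H1","H1","H1","H1","H1"]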